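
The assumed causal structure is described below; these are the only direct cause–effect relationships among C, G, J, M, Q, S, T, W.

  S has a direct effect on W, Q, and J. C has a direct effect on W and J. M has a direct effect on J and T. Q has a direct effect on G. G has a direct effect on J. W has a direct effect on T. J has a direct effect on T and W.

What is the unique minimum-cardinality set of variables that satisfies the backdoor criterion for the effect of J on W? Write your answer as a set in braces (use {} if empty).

{C, S}

Variables eligible for adjustment (non-descendants of J, excluding J and W): {C, G, M, Q, S}.
Backdoor paths from J to W:
  P1: J <- S -> W
  P2: J <- C -> W
  P3: J <- M -> T <- W
  P4: J <- G <- Q <- S -> W
The empty set is not sufficient: P1 (J <- S -> W) has no collider blocking it and no conditioned non-collider, so it is open.
Try {C, S}:
  P1: blocked at fork node S ∈ conditioning set.
  P2: blocked at fork node C ∈ conditioning set.
  P3: blocked at collider T (neither it nor any descendant is in the conditioning set).
  P4: blocked at fork node S ∈ conditioning set.
{C, S} contains no descendant of J and blocks every backdoor path.
Every element of {C, S} is needed (dropping C leaves P2 open; dropping S leaves P1 open), so no proper subset is valid.
Among all size-2 subsets of the eligible variables, only {C, S} blocks every backdoor path, so it is the unique smallest valid adjustment set.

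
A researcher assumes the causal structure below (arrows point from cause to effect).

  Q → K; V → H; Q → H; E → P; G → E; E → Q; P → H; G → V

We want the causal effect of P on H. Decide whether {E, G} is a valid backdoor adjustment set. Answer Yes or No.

Yes

Backdoor paths from P to H (paths whose first edge points into P):
  P1: P <- E <- G -> V -> H
  P2: P <- E -> Q -> H
Condition 1 (no descendant of P in the set): holds — descendants of P are {H}; none are in {E, G}.
Condition 2 (every backdoor path blocked by {E, G}):
  P1: blocked at chain node E ∈ conditioning set.
  P2: blocked at fork node E ∈ conditioning set.
{E, G} satisfies the backdoor criterion.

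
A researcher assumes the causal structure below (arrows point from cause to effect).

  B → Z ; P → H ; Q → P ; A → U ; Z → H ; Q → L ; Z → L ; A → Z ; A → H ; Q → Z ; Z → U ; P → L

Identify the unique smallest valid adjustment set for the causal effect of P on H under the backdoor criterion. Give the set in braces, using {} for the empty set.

{Q}

Variables eligible for adjustment (non-descendants of P, excluding P and H): {A, B, Q, U, Z}.
Backdoor paths from P to H:
  P1: P <- Q -> Z <- A -> H
  P2: P <- Q -> Z -> H
  P3: P <- Q -> Z -> U <- A -> H
  P4: P <- Q -> L <- Z <- A -> H
  P5: P <- Q -> L <- Z -> H
  P6: P <- Q -> L <- Z -> U <- A -> H
The empty set is not sufficient: P2 (P <- Q -> Z -> H) has no collider blocking it and no conditioned non-collider, so it is open.
Try {Q}:
  P1: blocked at fork node Q ∈ conditioning set.
  P2: blocked at fork node Q ∈ conditioning set.
  P3: blocked at fork node Q ∈ conditioning set.
  P4: blocked at fork node Q ∈ conditioning set.
  P5: blocked at fork node Q ∈ conditioning set.
  P6: blocked at fork node Q ∈ conditioning set.
{Q} contains no descendant of P and blocks every backdoor path.
No other singleton works — e.g. {B} leaves P2 open — so {Q} is the unique smallest valid adjustment set.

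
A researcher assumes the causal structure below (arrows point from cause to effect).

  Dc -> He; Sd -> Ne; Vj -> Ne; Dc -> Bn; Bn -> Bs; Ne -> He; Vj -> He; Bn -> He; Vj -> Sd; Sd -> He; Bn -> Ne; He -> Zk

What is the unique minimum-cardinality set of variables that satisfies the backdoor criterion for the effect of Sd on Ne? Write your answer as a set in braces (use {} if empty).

Variables eligible for adjustment (non-descendants of Sd, excluding Sd and Ne): {Bn, Bs, Dc, Vj}.
Backdoor paths from Sd to Ne:
  P1: Sd <- Vj -> Ne
  P2: Sd <- Vj -> He <- Dc -> Bn -> Ne
  P3: Sd <- Vj -> He <- Bn -> Ne
  P4: Sd <- Vj -> He <- Ne
The empty set is not sufficient: P1 (Sd <- Vj -> Ne) has no collider blocking it and no conditioned non-collider, so it is open.
Try {Vj}:
  P1: blocked at fork node Vj ∈ conditioning set.
  P2: blocked at fork node Vj ∈ conditioning set.
  P3: blocked at fork node Vj ∈ conditioning set.
  P4: blocked at fork node Vj ∈ conditioning set.
{Vj} contains no descendant of Sd and blocks every backdoor path.
No other singleton works — e.g. {Dc} leaves P1 open — so {Vj} is the unique smallest valid adjustment set.

{Vj}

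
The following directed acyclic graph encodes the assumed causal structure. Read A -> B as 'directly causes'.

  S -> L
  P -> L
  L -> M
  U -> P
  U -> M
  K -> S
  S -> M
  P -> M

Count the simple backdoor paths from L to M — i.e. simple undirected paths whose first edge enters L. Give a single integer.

A backdoor path from L to M is any simple undirected path whose first edge points into L (i.e. leaves L via a parent).
Parents of L: {P, S}.
Enumerating:
  P1: L <- S -> M
  P2: L <- P <- U -> M
  P3: L <- P -> M
That exhausts the simple backdoor paths. Count: 3.

3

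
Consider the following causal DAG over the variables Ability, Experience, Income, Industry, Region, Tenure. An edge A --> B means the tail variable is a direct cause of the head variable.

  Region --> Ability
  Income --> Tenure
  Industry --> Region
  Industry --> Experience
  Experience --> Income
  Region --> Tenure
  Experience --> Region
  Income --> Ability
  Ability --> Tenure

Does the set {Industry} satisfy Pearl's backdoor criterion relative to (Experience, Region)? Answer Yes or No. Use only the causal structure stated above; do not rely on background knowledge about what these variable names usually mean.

Backdoor paths from Experience to Region (paths whose first edge points into Experience):
  P1: Experience <- Industry -> Region
Condition 1 (no descendant of Experience in the set): holds — descendants of Experience are {Ability, Income, Region, Tenure}; none are in {Industry}.
Condition 2 (every backdoor path blocked by {Industry}):
  P1: blocked at fork node Industry ∈ conditioning set.
{Industry} satisfies the backdoor criterion.

Yes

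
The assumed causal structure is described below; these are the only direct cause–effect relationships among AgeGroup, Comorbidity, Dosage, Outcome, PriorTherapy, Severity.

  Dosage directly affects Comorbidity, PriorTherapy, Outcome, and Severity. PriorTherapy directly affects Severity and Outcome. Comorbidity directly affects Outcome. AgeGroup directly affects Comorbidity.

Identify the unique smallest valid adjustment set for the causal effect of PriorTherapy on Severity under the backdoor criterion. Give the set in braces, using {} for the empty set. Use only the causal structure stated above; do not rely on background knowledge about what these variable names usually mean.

{Dosage}

Variables eligible for adjustment (non-descendants of PriorTherapy, excluding PriorTherapy and Severity): {AgeGroup, Comorbidity, Dosage}.
Backdoor paths from PriorTherapy to Severity:
  P1: PriorTherapy <- Dosage -> Severity
The empty set is not sufficient: P1 (PriorTherapy <- Dosage -> Severity) has no collider blocking it and no conditioned non-collider, so it is open.
Try {Dosage}:
  P1: blocked at fork node Dosage ∈ conditioning set.
{Dosage} contains no descendant of PriorTherapy and blocks every backdoor path.
No other singleton works — e.g. {AgeGroup} leaves P1 open — so {Dosage} is the unique smallest valid adjustment set.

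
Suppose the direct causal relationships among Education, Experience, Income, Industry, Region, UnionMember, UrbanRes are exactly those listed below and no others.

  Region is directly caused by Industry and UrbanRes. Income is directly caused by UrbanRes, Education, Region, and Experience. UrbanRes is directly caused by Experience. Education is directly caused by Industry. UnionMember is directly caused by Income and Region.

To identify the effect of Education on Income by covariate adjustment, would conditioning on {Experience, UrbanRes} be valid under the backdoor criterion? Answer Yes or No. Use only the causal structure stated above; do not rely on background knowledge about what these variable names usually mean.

Backdoor paths from Education to Income (paths whose first edge points into Education):
  P1: Education <- Industry -> Region <- UrbanRes <- Experience -> Income
  P2: Education <- Industry -> Region <- UrbanRes -> Income
  P3: Education <- Industry -> Region -> Income
  P4: Education <- Industry -> Region -> UnionMember <- Income
Condition 1 (no descendant of Education in the set): holds — descendants of Education are {Income, UnionMember}; none are in {Experience, UrbanRes}.
Condition 2 (every backdoor path blocked by {Experience, UrbanRes}):
  P1: blocked at collider Region (neither it nor any descendant is in the conditioning set).
  P2: blocked at collider Region (neither it nor any descendant is in the conditioning set).
  P3: open — no interior node is in the conditioning set.
  P4: blocked at collider UnionMember (neither it nor any descendant is in the conditioning set).
{Experience, UrbanRes} does not satisfy the backdoor criterion.

No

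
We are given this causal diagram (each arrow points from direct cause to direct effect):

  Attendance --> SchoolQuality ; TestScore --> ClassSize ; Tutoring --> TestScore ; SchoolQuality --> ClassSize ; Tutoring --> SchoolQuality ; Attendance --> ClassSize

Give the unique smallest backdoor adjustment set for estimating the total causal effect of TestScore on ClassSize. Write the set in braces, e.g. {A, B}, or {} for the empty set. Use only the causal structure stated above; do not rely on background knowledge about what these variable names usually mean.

{Tutoring}

Variables eligible for adjustment (non-descendants of TestScore, excluding TestScore and ClassSize): {Attendance, SchoolQuality, Tutoring}.
Backdoor paths from TestScore to ClassSize:
  P1: TestScore <- Tutoring -> SchoolQuality <- Attendance -> ClassSize
  P2: TestScore <- Tutoring -> SchoolQuality -> ClassSize
The empty set is not sufficient: P2 (TestScore <- Tutoring -> SchoolQuality -> ClassSize) has no collider blocking it and no conditioned non-collider, so it is open.
Try {Tutoring}:
  P1: blocked at fork node Tutoring ∈ conditioning set.
  P2: blocked at fork node Tutoring ∈ conditioning set.
{Tutoring} contains no descendant of TestScore and blocks every backdoor path.
No other singleton works — e.g. {Attendance} leaves P2 open — so {Tutoring} is the unique smallest valid adjustment set.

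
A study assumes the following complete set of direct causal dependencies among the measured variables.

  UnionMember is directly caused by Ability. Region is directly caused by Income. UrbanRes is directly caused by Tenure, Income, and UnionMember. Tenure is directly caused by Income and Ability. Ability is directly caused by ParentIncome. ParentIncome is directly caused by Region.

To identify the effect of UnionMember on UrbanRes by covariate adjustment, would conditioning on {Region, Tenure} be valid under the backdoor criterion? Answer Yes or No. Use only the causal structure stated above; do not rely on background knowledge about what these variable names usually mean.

Backdoor paths from UnionMember to UrbanRes (paths whose first edge points into UnionMember):
  P1: UnionMember <- Ability <- ParentIncome <- Region <- Income -> Tenure -> UrbanRes
  P2: UnionMember <- Ability <- ParentIncome <- Region <- Income -> UrbanRes
  P3: UnionMember <- Ability -> Tenure <- Income -> UrbanRes
  P4: UnionMember <- Ability -> Tenure -> UrbanRes
Condition 1 (no descendant of UnionMember in the set): holds — descendants of UnionMember are {UrbanRes}; none are in {Region, Tenure}.
Condition 2 (every backdoor path blocked by {Region, Tenure}):
  P1: blocked at chain node Region ∈ conditioning set.
  P2: blocked at chain node Region ∈ conditioning set.
  P3: open — collider(s) Tenure are conditioned on (or have a conditioned descendant) and no non-collider on the path is in the set.
  P4: blocked at chain node Tenure ∈ conditioning set.
{Region, Tenure} does not satisfy the backdoor criterion.

No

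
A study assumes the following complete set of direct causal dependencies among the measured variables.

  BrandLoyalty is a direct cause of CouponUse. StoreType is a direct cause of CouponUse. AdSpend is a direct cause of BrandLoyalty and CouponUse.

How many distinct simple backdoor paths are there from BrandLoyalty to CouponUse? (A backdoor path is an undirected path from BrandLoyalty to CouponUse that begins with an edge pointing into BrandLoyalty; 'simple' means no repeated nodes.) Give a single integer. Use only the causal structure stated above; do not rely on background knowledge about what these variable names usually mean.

1

A backdoor path from BrandLoyalty to CouponUse is any simple undirected path whose first edge points into BrandLoyalty (i.e. leaves BrandLoyalty via a parent).
Parents of BrandLoyalty: {AdSpend}.
Enumerating:
  P1: BrandLoyalty <- AdSpend -> CouponUse
That exhausts the simple backdoor paths. Count: 1.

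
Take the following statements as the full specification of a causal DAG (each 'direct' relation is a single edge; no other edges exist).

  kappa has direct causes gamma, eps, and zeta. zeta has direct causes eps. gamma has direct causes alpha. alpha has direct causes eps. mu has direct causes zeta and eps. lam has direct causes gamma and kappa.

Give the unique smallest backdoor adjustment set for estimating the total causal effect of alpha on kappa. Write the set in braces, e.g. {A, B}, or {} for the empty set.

Variables eligible for adjustment (non-descendants of alpha, excluding alpha and kappa): {eps, mu, zeta}.
Backdoor paths from alpha to kappa:
  P1: alpha <- eps -> zeta -> kappa
  P2: alpha <- eps -> kappa
  P3: alpha <- eps -> mu <- zeta -> kappa
The empty set is not sufficient: P1 (alpha <- eps -> zeta -> kappa) has no collider blocking it and no conditioned non-collider, so it is open.
Try {eps}:
  P1: blocked at fork node eps ∈ conditioning set.
  P2: blocked at fork node eps ∈ conditioning set.
  P3: blocked at fork node eps ∈ conditioning set.
{eps} contains no descendant of alpha and blocks every backdoor path.
No other singleton works — e.g. {zeta} leaves P2 open — so {eps} is the unique smallest valid adjustment set.

{eps}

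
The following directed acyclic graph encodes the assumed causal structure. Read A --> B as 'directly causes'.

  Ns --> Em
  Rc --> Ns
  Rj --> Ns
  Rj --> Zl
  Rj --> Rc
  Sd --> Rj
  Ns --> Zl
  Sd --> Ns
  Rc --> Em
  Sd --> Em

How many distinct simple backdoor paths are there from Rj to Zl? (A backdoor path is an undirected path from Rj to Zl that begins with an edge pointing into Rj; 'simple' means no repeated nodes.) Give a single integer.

3

A backdoor path from Rj to Zl is any simple undirected path whose first edge points into Rj (i.e. leaves Rj via a parent).
Parents of Rj: {Sd}.
Enumerating:
  P1: Rj <- Sd -> Ns -> Zl
  P2: Rj <- Sd -> Em <- Rc -> Ns -> Zl
  P3: Rj <- Sd -> Em <- Ns -> Zl
That exhausts the simple backdoor paths. Count: 3.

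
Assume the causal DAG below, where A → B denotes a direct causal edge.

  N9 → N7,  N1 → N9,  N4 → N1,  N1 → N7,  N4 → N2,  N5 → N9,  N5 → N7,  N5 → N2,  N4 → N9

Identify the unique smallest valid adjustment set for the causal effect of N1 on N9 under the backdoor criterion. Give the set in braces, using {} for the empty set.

Variables eligible for adjustment (non-descendants of N1, excluding N1 and N9): {N2, N4, N5}.
Backdoor paths from N1 to N9:
  P1: N1 <- N4 -> N9
  P2: N1 <- N4 -> N2 <- N5 -> N9
  P3: N1 <- N4 -> N2 <- N5 -> N7 <- N9
The empty set is not sufficient: P1 (N1 <- N4 -> N9) has no collider blocking it and no conditioned non-collider, so it is open.
Try {N4}:
  P1: blocked at fork node N4 ∈ conditioning set.
  P2: blocked at fork node N4 ∈ conditioning set.
  P3: blocked at fork node N4 ∈ conditioning set.
{N4} contains no descendant of N1 and blocks every backdoor path.
No other singleton works — e.g. {N5} leaves P1 open — so {N4} is the unique smallest valid adjustment set.

{N4}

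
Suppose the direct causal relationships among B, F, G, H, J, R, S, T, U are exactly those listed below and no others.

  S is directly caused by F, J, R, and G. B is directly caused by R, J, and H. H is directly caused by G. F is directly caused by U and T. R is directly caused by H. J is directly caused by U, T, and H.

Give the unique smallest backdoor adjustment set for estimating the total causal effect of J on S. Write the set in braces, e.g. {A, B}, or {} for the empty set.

{F, H}

Variables eligible for adjustment (non-descendants of J, excluding J and S): {F, G, H, R, T, U}.
Backdoor paths from J to S:
  P1: J <- T -> F -> S
  P2: J <- H <- G -> S
  P3: J <- H -> R -> S
  P4: J <- H -> B <- R -> S
  P5: J <- U -> F -> S
The empty set is not sufficient: P1 (J <- T -> F -> S) has no collider blocking it and no conditioned non-collider, so it is open.
Try {F, H}:
  P1: blocked at chain node F ∈ conditioning set.
  P2: blocked at chain node H ∈ conditioning set.
  P3: blocked at fork node H ∈ conditioning set.
  P4: blocked at fork node H ∈ conditioning set.
  P5: blocked at chain node F ∈ conditioning set.
{F, H} contains no descendant of J and blocks every backdoor path.
Every element of {F, H} is needed (dropping F leaves P1 open; dropping H leaves P2 open), so no proper subset is valid.
Among all size-2 subsets of the eligible variables, only {F, H} blocks every backdoor path, so it is the unique smallest valid adjustment set.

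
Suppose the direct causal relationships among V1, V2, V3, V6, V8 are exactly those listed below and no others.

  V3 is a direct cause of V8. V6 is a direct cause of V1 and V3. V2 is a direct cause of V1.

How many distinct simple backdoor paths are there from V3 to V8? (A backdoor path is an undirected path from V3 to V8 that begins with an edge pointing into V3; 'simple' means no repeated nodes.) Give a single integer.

0

A backdoor path from V3 to V8 is any simple undirected path whose first edge points into V3 (i.e. leaves V3 via a parent).
Parents of V3: {V6}.
No simple path from any parent of V3 reaches V8 without revisiting V3, so there are no backdoor paths.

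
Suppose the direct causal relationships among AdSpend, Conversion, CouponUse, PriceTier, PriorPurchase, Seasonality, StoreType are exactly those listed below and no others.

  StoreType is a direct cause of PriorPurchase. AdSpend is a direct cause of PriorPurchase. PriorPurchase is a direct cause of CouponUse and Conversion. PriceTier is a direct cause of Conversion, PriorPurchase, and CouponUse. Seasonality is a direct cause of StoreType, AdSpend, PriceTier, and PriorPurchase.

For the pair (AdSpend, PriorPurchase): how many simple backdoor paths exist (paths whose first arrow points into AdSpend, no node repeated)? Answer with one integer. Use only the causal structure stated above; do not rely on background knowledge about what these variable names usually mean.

5

A backdoor path from AdSpend to PriorPurchase is any simple undirected path whose first edge points into AdSpend (i.e. leaves AdSpend via a parent).
Parents of AdSpend: {Seasonality}.
Enumerating:
  P1: AdSpend <- Seasonality -> StoreType -> PriorPurchase
  P2: AdSpend <- Seasonality -> PriceTier -> PriorPurchase
  P3: AdSpend <- Seasonality -> PriceTier -> Conversion <- PriorPurchase
  P4: AdSpend <- Seasonality -> PriceTier -> CouponUse <- PriorPurchase
  P5: AdSpend <- Seasonality -> PriorPurchase
That exhausts the simple backdoor paths. Count: 5.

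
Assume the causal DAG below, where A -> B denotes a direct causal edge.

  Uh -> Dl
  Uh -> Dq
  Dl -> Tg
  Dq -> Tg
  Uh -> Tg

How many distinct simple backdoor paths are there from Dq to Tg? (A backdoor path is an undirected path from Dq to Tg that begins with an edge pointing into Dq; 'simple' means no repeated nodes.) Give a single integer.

2

A backdoor path from Dq to Tg is any simple undirected path whose first edge points into Dq (i.e. leaves Dq via a parent).
Parents of Dq: {Uh}.
Enumerating:
  P1: Dq <- Uh -> Dl -> Tg
  P2: Dq <- Uh -> Tg
That exhausts the simple backdoor paths. Count: 2.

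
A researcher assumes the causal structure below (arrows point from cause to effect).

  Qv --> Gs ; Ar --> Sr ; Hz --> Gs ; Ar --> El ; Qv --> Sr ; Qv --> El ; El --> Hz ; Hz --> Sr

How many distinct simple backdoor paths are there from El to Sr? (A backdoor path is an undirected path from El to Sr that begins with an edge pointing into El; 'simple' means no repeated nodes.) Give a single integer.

A backdoor path from El to Sr is any simple undirected path whose first edge points into El (i.e. leaves El via a parent).
Parents of El: {Ar, Qv}.
Enumerating:
  P1: El <- Qv -> Gs <- Hz -> Sr
  P2: El <- Qv -> Sr
  P3: El <- Ar -> Sr
That exhausts the simple backdoor paths. Count: 3.

3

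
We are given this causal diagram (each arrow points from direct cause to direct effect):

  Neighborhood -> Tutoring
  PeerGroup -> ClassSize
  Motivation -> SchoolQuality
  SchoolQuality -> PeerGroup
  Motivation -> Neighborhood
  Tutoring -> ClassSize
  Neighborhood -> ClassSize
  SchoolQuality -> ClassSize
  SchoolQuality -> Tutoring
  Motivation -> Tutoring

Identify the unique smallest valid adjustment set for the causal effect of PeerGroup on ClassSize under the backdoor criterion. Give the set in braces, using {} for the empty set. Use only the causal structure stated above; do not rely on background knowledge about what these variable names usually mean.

{SchoolQuality}

Variables eligible for adjustment (non-descendants of PeerGroup, excluding PeerGroup and ClassSize): {Motivation, Neighborhood, SchoolQuality, Tutoring}.
Backdoor paths from PeerGroup to ClassSize:
  P1: PeerGroup <- SchoolQuality <- Motivation -> Neighborhood -> Tutoring -> ClassSize
  P2: PeerGroup <- SchoolQuality <- Motivation -> Neighborhood -> ClassSize
  P3: PeerGroup <- SchoolQuality <- Motivation -> Tutoring <- Neighborhood -> ClassSize
  P4: PeerGroup <- SchoolQuality <- Motivation -> Tutoring -> ClassSize
  P5: PeerGroup <- SchoolQuality -> Tutoring <- Motivation -> Neighborhood -> ClassSize
  P6: PeerGroup <- SchoolQuality -> Tutoring <- Neighborhood -> ClassSize
  P7: PeerGroup <- SchoolQuality -> Tutoring -> ClassSize
  P8: PeerGroup <- SchoolQuality -> ClassSize
The empty set is not sufficient: P1 (PeerGroup <- SchoolQuality <- Motivation -> Neighborhood -> Tutoring -> ClassSize) has no collider blocking it and no conditioned non-collider, so it is open.
Try {SchoolQuality}:
  P1: blocked at chain node SchoolQuality ∈ conditioning set.
  P2: blocked at chain node SchoolQuality ∈ conditioning set.
  P3: blocked at chain node SchoolQuality ∈ conditioning set.
  P4: blocked at chain node SchoolQuality ∈ conditioning set.
  P5: blocked at fork node SchoolQuality ∈ conditioning set.
  P6: blocked at fork node SchoolQuality ∈ conditioning set.
  P7: blocked at fork node SchoolQuality ∈ conditioning set.
  P8: blocked at fork node SchoolQuality ∈ conditioning set.
{SchoolQuality} contains no descendant of PeerGroup and blocks every backdoor path.
No other singleton works — e.g. {Motivation} leaves P7 open — so {SchoolQuality} is the unique smallest valid adjustment set.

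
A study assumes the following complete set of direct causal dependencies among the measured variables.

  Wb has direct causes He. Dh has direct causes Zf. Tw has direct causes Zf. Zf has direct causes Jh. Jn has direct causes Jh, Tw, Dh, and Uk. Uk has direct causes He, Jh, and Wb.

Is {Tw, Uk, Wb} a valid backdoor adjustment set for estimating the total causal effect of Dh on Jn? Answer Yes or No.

No

Backdoor paths from Dh to Jn (paths whose first edge points into Dh):
  P1: Dh <- Zf <- Jh -> Uk -> Jn
  P2: Dh <- Zf <- Jh -> Jn
  P3: Dh <- Zf -> Tw -> Jn
Condition 1 (no descendant of Dh in the set): holds — descendants of Dh are {Jn}; none are in {Tw, Uk, Wb}.
Condition 2 (every backdoor path blocked by {Tw, Uk, Wb}):
  P1: blocked at chain node Uk ∈ conditioning set.
  P2: open — no interior node is in the conditioning set.
  P3: blocked at chain node Tw ∈ conditioning set.
{Tw, Uk, Wb} does not satisfy the backdoor criterion.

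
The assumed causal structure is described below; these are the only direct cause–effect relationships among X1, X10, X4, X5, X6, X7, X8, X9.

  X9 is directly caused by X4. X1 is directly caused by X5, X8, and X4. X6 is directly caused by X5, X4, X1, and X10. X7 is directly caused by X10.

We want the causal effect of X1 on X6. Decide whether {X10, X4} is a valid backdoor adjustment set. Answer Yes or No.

Backdoor paths from X1 to X6 (paths whose first edge points into X1):
  P1: X1 <- X4 -> X6
  P2: X1 <- X5 -> X6
Condition 1 (no descendant of X1 in the set): holds — descendants of X1 are {X6}; none are in {X10, X4}.
Condition 2 (every backdoor path blocked by {X10, X4}):
  P1: blocked at fork node X4 ∈ conditioning set.
  P2: open — no interior node is in the conditioning set.
{X10, X4} does not satisfy the backdoor criterion.

No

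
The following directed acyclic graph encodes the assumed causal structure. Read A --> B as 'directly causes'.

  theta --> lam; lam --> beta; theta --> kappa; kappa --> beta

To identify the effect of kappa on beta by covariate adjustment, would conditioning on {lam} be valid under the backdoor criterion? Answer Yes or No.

Yes

Backdoor paths from kappa to beta (paths whose first edge points into kappa):
  P1: kappa <- theta -> lam -> beta
Condition 1 (no descendant of kappa in the set): holds — descendants of kappa are {beta}; none are in {lam}.
Condition 2 (every backdoor path blocked by {lam}):
  P1: blocked at chain node lam ∈ conditioning set.
{lam} satisfies the backdoor criterion.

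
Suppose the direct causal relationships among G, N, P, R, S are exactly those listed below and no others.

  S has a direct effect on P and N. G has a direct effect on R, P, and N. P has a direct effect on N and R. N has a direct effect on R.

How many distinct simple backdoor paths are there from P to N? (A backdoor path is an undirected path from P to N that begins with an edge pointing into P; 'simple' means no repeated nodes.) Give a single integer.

A backdoor path from P to N is any simple undirected path whose first edge points into P (i.e. leaves P via a parent).
Parents of P: {G, S}.
Enumerating:
  P1: P <- S -> N
  P2: P <- G -> N
  P3: P <- G -> R <- N
That exhausts the simple backdoor paths. Count: 3.

3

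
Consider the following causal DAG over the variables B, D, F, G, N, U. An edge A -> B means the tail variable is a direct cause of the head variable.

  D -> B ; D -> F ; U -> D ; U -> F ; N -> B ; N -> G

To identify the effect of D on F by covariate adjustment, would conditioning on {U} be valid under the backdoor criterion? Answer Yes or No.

Yes

Backdoor paths from D to F (paths whose first edge points into D):
  P1: D <- U -> F
Condition 1 (no descendant of D in the set): holds — descendants of D are {B, F}; none are in {U}.
Condition 2 (every backdoor path blocked by {U}):
  P1: blocked at fork node U ∈ conditioning set.
{U} satisfies the backdoor criterion.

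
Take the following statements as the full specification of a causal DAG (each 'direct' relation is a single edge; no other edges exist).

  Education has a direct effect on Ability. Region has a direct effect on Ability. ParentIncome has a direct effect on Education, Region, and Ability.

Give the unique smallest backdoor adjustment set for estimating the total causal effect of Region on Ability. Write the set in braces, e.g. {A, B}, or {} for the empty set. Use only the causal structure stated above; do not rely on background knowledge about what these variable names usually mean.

{ParentIncome}

Variables eligible for adjustment (non-descendants of Region, excluding Region and Ability): {Education, ParentIncome}.
Backdoor paths from Region to Ability:
  P1: Region <- ParentIncome -> Education -> Ability
  P2: Region <- ParentIncome -> Ability
The empty set is not sufficient: P1 (Region <- ParentIncome -> Education -> Ability) has no collider blocking it and no conditioned non-collider, so it is open.
Try {ParentIncome}:
  P1: blocked at fork node ParentIncome ∈ conditioning set.
  P2: blocked at fork node ParentIncome ∈ conditioning set.
{ParentIncome} contains no descendant of Region and blocks every backdoor path.
No other singleton works — e.g. {Education} leaves P2 open — so {ParentIncome} is the unique smallest valid adjustment set.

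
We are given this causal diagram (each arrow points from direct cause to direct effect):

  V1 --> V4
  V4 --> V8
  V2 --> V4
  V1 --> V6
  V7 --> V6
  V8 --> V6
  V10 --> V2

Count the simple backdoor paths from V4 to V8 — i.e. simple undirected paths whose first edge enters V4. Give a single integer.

1

A backdoor path from V4 to V8 is any simple undirected path whose first edge points into V4 (i.e. leaves V4 via a parent).
Parents of V4: {V1, V2}.
Enumerating:
  P1: V4 <- V1 -> V6 <- V8
That exhausts the simple backdoor paths. Count: 1.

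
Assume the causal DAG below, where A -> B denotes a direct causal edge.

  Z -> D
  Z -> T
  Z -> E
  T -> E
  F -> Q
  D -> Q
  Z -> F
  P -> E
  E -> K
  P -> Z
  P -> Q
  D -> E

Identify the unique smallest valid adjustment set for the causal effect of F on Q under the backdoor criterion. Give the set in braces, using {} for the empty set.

{Z}

Variables eligible for adjustment (non-descendants of F, excluding F and Q): {D, E, K, P, T, Z}.
Backdoor paths from F to Q:
  P1: F <- Z <- P -> Q
  P2: F <- Z <- P -> E <- D -> Q
  P3: F <- Z -> T -> E <- P -> Q
  P4: F <- Z -> T -> E <- D -> Q
  P5: F <- Z -> D -> Q
  P6: F <- Z -> D -> E <- P -> Q
  P7: F <- Z -> E <- P -> Q
  P8: F <- Z -> E <- D -> Q
The empty set is not sufficient: P1 (F <- Z <- P -> Q) has no collider blocking it and no conditioned non-collider, so it is open.
Try {Z}:
  P1: blocked at chain node Z ∈ conditioning set.
  P2: blocked at chain node Z ∈ conditioning set.
  P3: blocked at fork node Z ∈ conditioning set.
  P4: blocked at fork node Z ∈ conditioning set.
  P5: blocked at fork node Z ∈ conditioning set.
  P6: blocked at fork node Z ∈ conditioning set.
  P7: blocked at fork node Z ∈ conditioning set.
  P8: blocked at fork node Z ∈ conditioning set.
{Z} contains no descendant of F and blocks every backdoor path.
No other singleton works — e.g. {P} leaves P5 open — so {Z} is the unique smallest valid adjustment set.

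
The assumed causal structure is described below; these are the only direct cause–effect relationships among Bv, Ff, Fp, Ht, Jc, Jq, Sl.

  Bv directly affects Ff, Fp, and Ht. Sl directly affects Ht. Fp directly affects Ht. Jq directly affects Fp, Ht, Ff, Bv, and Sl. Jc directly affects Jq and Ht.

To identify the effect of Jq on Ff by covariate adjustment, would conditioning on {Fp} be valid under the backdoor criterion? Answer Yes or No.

No

Backdoor paths from Jq to Ff (paths whose first edge points into Jq):
  P1: Jq <- Jc -> Ht <- Bv -> Ff
  P2: Jq <- Jc -> Ht <- Fp <- Bv -> Ff
Condition 1 (no descendant of Jq in the set): FAILS — Fp is a descendant of Jq.
Condition 2 (every backdoor path blocked by {Fp}):
  P1: blocked at collider Ht (neither it nor any descendant is in the conditioning set).
  P2: blocked at collider Ht (neither it nor any descendant is in the conditioning set).
{Fp} does not satisfy the backdoor criterion.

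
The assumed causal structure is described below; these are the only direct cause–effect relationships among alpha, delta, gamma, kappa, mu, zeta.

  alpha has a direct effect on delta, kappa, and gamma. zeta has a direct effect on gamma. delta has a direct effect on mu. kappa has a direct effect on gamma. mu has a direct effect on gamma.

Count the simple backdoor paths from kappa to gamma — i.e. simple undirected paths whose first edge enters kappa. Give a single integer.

2

A backdoor path from kappa to gamma is any simple undirected path whose first edge points into kappa (i.e. leaves kappa via a parent).
Parents of kappa: {alpha}.
Enumerating:
  P1: kappa <- alpha -> delta -> mu -> gamma
  P2: kappa <- alpha -> gamma
That exhausts the simple backdoor paths. Count: 2.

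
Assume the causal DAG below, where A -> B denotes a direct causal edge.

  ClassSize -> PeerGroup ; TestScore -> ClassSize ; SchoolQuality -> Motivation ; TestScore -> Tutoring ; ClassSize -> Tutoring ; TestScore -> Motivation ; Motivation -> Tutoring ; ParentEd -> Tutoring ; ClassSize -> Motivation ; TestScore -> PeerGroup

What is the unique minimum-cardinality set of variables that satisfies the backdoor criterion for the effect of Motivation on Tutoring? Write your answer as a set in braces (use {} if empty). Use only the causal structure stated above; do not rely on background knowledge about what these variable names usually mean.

Variables eligible for adjustment (non-descendants of Motivation, excluding Motivation and Tutoring): {ClassSize, ParentEd, PeerGroup, SchoolQuality, TestScore}.
Backdoor paths from Motivation to Tutoring:
  P1: Motivation <- TestScore -> ClassSize -> Tutoring
  P2: Motivation <- TestScore -> Tutoring
  P3: Motivation <- TestScore -> PeerGroup <- ClassSize -> Tutoring
  P4: Motivation <- ClassSize <- TestScore -> Tutoring
  P5: Motivation <- ClassSize -> Tutoring
  P6: Motivation <- ClassSize -> PeerGroup <- TestScore -> Tutoring
The empty set is not sufficient: P1 (Motivation <- TestScore -> ClassSize -> Tutoring) has no collider blocking it and no conditioned non-collider, so it is open.
Try {ClassSize, TestScore}:
  P1: blocked at fork node TestScore ∈ conditioning set.
  P2: blocked at fork node TestScore ∈ conditioning set.
  P3: blocked at fork node TestScore ∈ conditioning set.
  P4: blocked at chain node ClassSize ∈ conditioning set.
  P5: blocked at fork node ClassSize ∈ conditioning set.
  P6: blocked at fork node ClassSize ∈ conditioning set.
{ClassSize, TestScore} contains no descendant of Motivation and blocks every backdoor path.
Every element of {ClassSize, TestScore} is needed (dropping ClassSize leaves P5 open; dropping TestScore leaves P2 open), so no proper subset is valid.
Among all size-2 subsets of the eligible variables, only {ClassSize, TestScore} blocks every backdoor path, so it is the unique smallest valid adjustment set.

{ClassSize, TestScore}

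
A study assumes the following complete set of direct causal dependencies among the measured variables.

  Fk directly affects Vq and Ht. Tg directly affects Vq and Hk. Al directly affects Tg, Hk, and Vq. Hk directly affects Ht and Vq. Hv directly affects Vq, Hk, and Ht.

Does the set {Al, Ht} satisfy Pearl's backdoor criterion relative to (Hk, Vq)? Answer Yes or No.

No

Backdoor paths from Hk to Vq (paths whose first edge points into Hk):
  P1: Hk <- Al -> Tg -> Vq
  P2: Hk <- Al -> Vq
  P3: Hk <- Tg <- Al -> Vq
  P4: Hk <- Tg -> Vq
  P5: Hk <- Hv -> Vq
  P6: Hk <- Hv -> Ht <- Fk -> Vq
Condition 1 (no descendant of Hk in the set): FAILS — Ht is a descendant of Hk.
Condition 2 (every backdoor path blocked by {Al, Ht}):
  P1: blocked at fork node Al ∈ conditioning set.
  P2: blocked at fork node Al ∈ conditioning set.
  P3: blocked at fork node Al ∈ conditioning set.
  P4: open — no interior node is in the conditioning set.
  P5: open — no interior node is in the conditioning set.
  P6: open — collider(s) Ht are conditioned on (or have a conditioned descendant) and no non-collider on the path is in the set.
{Al, Ht} does not satisfy the backdoor criterion.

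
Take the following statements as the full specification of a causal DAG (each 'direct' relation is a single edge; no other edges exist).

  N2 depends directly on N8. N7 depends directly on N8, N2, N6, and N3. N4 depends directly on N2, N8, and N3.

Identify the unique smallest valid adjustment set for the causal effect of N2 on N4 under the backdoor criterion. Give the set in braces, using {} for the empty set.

{N8}

Variables eligible for adjustment (non-descendants of N2, excluding N2 and N4): {N3, N6, N8}.
Backdoor paths from N2 to N4:
  P1: N2 <- N8 -> N4
  P2: N2 <- N8 -> N7 <- N3 -> N4
The empty set is not sufficient: P1 (N2 <- N8 -> N4) has no collider blocking it and no conditioned non-collider, so it is open.
Try {N8}:
  P1: blocked at fork node N8 ∈ conditioning set.
  P2: blocked at fork node N8 ∈ conditioning set.
{N8} contains no descendant of N2 and blocks every backdoor path.
No other singleton works — e.g. {N3} leaves P1 open — so {N8} is the unique smallest valid adjustment set.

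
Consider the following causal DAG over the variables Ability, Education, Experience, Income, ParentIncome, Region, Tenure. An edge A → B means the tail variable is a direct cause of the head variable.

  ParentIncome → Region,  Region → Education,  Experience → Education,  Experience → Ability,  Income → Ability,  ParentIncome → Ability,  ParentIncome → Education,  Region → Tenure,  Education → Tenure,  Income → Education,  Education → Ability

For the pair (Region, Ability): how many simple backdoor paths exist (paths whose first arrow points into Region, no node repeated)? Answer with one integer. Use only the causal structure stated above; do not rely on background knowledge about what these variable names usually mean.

4

A backdoor path from Region to Ability is any simple undirected path whose first edge points into Region (i.e. leaves Region via a parent).
Parents of Region: {ParentIncome}.
Enumerating:
  P1: Region <- ParentIncome -> Education <- Experience -> Ability
  P2: Region <- ParentIncome -> Education <- Income -> Ability
  P3: Region <- ParentIncome -> Education -> Ability
  P4: Region <- ParentIncome -> Ability
That exhausts the simple backdoor paths. Count: 4.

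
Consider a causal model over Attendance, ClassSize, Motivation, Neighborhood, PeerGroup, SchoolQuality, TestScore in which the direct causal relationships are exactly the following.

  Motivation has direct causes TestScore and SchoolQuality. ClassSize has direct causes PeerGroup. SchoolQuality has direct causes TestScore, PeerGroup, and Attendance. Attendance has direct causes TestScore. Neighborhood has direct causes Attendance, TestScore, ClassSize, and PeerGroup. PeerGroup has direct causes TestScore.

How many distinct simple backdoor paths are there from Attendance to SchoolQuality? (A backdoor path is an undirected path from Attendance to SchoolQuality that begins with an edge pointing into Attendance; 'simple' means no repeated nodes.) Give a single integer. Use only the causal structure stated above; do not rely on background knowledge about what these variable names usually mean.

A backdoor path from Attendance to SchoolQuality is any simple undirected path whose first edge points into Attendance (i.e. leaves Attendance via a parent).
Parents of Attendance: {TestScore}.
Enumerating:
  P1: Attendance <- TestScore -> PeerGroup -> SchoolQuality
  P2: Attendance <- TestScore -> SchoolQuality
  P3: Attendance <- TestScore -> Motivation <- SchoolQuality
  P4: Attendance <- TestScore -> Neighborhood <- PeerGroup -> SchoolQuality
  P5: Attendance <- TestScore -> Neighborhood <- ClassSize <- PeerGroup -> SchoolQuality
That exhausts the simple backdoor paths. Count: 5.

5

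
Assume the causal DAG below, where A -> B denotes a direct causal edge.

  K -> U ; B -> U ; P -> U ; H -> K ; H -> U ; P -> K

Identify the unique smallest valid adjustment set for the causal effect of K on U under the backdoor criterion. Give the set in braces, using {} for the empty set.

Variables eligible for adjustment (non-descendants of K, excluding K and U): {B, H, P}.
Backdoor paths from K to U:
  P1: K <- H -> U
  P2: K <- P -> U
The empty set is not sufficient: P1 (K <- H -> U) has no collider blocking it and no conditioned non-collider, so it is open.
Try {H, P}:
  P1: blocked at fork node H ∈ conditioning set.
  P2: blocked at fork node P ∈ conditioning set.
{H, P} contains no descendant of K and blocks every backdoor path.
Every element of {H, P} is needed (dropping H leaves P1 open; dropping P leaves P2 open), so no proper subset is valid.
Among all size-2 subsets of the eligible variables, only {H, P} blocks every backdoor path, so it is the unique smallest valid adjustment set.

{H, P}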